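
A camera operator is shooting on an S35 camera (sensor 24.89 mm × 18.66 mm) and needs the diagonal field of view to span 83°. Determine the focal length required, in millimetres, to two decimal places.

17.58 mm

Sensor diagonal = √(24.89² + 18.66²) = √967.7077 ≈ 31.1080 mm.
From α = 2·arctan(d/2f) we get f = d / (2·tan(α/2)).
With d = 31.1080 mm and α/2 = 41.5°, tan(α/2) ≈ 0.88473, so f ≈ 31.1080 / 1.76945 ≈ 17.5806 mm.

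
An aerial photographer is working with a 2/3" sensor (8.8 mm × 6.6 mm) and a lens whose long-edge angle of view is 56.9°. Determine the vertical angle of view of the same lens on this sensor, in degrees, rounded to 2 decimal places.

From the long-edge AOV: f = 8.8 / (2·tan(28.45°)) = 8.8 / 1.08365 ≈ 8.1207 mm.
Vertical AOV = 2·arctan(6.6 / (2 × 8.1207)) = 2·arctan(0.40637) ≈ 44.2307°.

44.23°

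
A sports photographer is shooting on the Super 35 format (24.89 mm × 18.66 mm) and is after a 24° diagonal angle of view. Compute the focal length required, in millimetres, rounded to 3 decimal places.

73.176 mm

Sensor diagonal = √(24.89² + 18.66²) = √967.7077 ≈ 31.1080 mm.
From α = 2·arctan(d/2f) we get f = d / (2·tan(α/2)).
With d = 31.1080 mm and α/2 = 12°, tan(α/2) ≈ 0.21256, so f ≈ 31.1080 / 0.42511 ≈ 73.1758 mm.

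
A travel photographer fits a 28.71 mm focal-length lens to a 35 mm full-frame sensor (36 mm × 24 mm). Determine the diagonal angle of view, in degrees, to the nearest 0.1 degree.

Sensor diagonal = √(36² + 24²) = √1872.0000 ≈ 43.2666 mm.
Angle of view α = 2·arctan(d/2f) with d = 43.2666 mm and f = 28.71 mm.
d/2f = 0.75351; arctan(0.75351) ≈ 36.9984°, so α ≈ 73.9969°.

74.0°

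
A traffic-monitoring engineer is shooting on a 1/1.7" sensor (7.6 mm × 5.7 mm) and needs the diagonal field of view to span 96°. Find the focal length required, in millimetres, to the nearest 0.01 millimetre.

Sensor diagonal = √(7.6² + 5.7²) = √90.2500 ≈ 9.5000 mm.
From α = 2·arctan(d/2f) we get f = d / (2·tan(α/2)).
With d = 9.5000 mm and α/2 = 48°, tan(α/2) ≈ 1.11061, so f ≈ 9.5000 / 2.22123 ≈ 4.2769 mm.

4.28 mm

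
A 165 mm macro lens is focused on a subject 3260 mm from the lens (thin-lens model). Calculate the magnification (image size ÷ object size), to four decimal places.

Thin lens: 1/f = 1/dₒ + 1/dᵢ → 1/dᵢ = 1/165 − 1/3260 = 0.0057539 mm⁻¹, so dᵢ ≈ 173.7964 mm.
Magnification m = dᵢ/dₒ = 173.7964/3260 ≈ 0.05331.

0.0533×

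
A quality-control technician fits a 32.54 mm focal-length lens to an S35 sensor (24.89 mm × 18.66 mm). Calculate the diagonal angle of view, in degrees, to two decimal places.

51.10°

Sensor diagonal = √(24.89² + 18.66²) = √967.7077 ≈ 31.1080 mm.
Angle of view α = 2·arctan(d/2f) with d = 31.1080 mm and f = 32.54 mm.
d/2f = 0.47800; arctan(0.47800) ≈ 25.5476°, so α ≈ 51.0953°.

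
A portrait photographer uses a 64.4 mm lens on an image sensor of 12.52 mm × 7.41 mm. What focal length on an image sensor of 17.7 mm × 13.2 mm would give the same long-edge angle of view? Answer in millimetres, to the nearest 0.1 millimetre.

91.0 mm

Equal angle of view means equal width/f ratio, so f₂ = f₁ · (width₂/width₁) = 64.4 × 17.7/12.52.
f₂ = 64.4 × 1.41374 ≈ 91.045 mm.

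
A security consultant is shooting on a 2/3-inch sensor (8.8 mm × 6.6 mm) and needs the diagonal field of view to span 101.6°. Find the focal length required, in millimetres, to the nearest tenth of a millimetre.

4.5 mm

Sensor diagonal = √(8.8² + 6.6²) = √121.0000 ≈ 11.0000 mm.
From α = 2·arctan(d/2f) we get f = d / (2·tan(α/2)).
With d = 11.0000 mm and α/2 = 50.8°, tan(α/2) ≈ 1.22612, so f ≈ 11.0000 / 2.45224 ≈ 4.4857 mm.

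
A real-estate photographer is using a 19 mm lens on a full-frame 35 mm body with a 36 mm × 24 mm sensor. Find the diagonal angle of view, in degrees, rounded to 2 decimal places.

97.42°

Sensor diagonal = √(36² + 24²) = √1872.0000 ≈ 43.2666 mm.
Angle of view α = 2·arctan(d/2f) with d = 43.2666 mm and f = 19 mm.
d/2f = 1.13860; arctan(1.13860) ≈ 48.7080°, so α ≈ 97.4159°.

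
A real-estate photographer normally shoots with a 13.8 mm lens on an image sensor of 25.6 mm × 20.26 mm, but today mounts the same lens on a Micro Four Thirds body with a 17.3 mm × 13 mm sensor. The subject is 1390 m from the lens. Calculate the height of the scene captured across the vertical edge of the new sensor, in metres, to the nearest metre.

The focal length stays 13.8 mm; the relevant sensor dimension is now h = 13 mm. Object distance dₒ = 1390 m = 1.39e+06 mm.
Thin-lens field height W = h·(dₒ − f)/f = 13 × (1.39e+06 − 13.8)/13.8 ≈ 1309407.290 mm = 1309.41 m.

1309 m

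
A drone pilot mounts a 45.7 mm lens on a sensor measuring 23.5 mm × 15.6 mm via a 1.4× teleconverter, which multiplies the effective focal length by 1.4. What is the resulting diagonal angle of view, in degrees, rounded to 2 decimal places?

24.86°

Effective focal length f = 45.7 × 1.4 = 63.98 mm.
Sensor diagonal = √(23.5² + 15.6²) = √795.6100 ≈ 28.2066 mm.
α = 2·arctan(28.207 / (2 × 63.98)) = 2·arctan(0.22043) ≈ 24.8621°.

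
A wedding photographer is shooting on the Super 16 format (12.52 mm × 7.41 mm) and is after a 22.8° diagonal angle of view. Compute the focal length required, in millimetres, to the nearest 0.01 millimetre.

Sensor diagonal = √(12.52² + 7.41²) = √211.6585 ≈ 14.5485 mm.
From α = 2·arctan(d/2f) we get f = d / (2·tan(α/2)).
With d = 14.5485 mm and α/2 = 11.4°, tan(α/2) ≈ 0.20164, so f ≈ 14.5485 / 0.40327 ≈ 36.0762 mm.

36.08 mm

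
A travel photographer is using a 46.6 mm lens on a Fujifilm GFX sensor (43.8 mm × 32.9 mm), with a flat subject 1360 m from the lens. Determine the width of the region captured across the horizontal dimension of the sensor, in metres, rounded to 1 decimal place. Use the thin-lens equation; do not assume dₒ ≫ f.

dₒ: 1360 m = 1.36e+06 mm.
Similar triangles through the lens centre give W/dₒ = w/dᵢ; with 1/f = 1/dₒ + 1/dᵢ this gives W = w·(dₒ − f)/f.
W = 43.8 mm × (1.36e+06 − 46.6) / 46.6 = 43.8 × 29183.5494 ≈ 1278239.462 mm = 1278.24 m.

1278.2 m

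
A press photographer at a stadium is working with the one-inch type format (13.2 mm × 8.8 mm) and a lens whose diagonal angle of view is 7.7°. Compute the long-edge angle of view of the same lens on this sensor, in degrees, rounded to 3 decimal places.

6.410°

Sensor diagonal = √(13.2² + 8.8²) = √251.6800 ≈ 15.8644 mm.
From the diagonal AOV: f = 15.8644 / (2·tan(3.85°)) = 15.8644 / 0.13459 ≈ 117.8696 mm.
Long-edge AOV = 2·arctan(13.2 / (2 × 117.8696)) = 2·arctan(0.05599) ≈ 6.4098°.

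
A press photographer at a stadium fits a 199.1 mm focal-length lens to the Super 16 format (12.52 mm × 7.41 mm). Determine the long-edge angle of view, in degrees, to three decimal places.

Angle of view α = 2·arctan(w/2f) with w = 12.52 mm and f = 199.1 mm.
w/2f = 0.03144; arctan(0.03144) ≈ 1.8009°, so α ≈ 3.6017°.

3.602°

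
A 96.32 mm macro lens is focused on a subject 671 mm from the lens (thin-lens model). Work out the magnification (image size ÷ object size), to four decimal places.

Thin lens: 1/f = 1/dₒ + 1/dᵢ → 1/dᵢ = 1/96.32 − 1/671 = 0.0088917 mm⁻¹, so dᵢ ≈ 112.4638 mm.
Magnification m = dᵢ/dₒ = 112.4638/671 ≈ 0.16761.

0.1676×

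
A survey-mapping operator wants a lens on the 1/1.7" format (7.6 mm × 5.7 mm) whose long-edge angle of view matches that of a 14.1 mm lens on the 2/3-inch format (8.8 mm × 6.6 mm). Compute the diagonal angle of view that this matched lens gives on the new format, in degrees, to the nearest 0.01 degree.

42.62°

Equal long-edge AOV ⇒ f₂ = f₁ · 7.6/8.8 = 14.1 × 0.86364 ≈ 12.1773 mm.
Sensor diagonal = √(7.6² + 5.7²) = √90.2500 ≈ 9.5000 mm.
Diagonal AOV on the new format = 2·arctan(9.5000 / (2 × 12.1773)) = 2·arctan(0.39007) ≈ 42.6186°.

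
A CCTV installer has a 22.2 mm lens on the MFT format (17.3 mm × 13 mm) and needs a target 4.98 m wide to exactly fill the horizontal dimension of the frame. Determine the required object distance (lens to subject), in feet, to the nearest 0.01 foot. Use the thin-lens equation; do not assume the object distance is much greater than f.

21.04 ft

W: 4.98 m = 4980 mm.
Magnification m = w/W = dᵢ/dₒ; combined with 1/f = 1/dₒ + 1/dᵢ this gives dₒ = f·(1 + W/w).
dₒ = 22.2 mm × (1 + 4980/17.3) = 22.2 × 288.8613 ≈ 6412.720 mm = 6412.720/304.8 ft = 21.0391 ft.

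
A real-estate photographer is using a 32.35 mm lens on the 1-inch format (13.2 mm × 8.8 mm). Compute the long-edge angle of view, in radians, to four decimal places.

0.4025 rad

Angle of view α = 2·arctan(w/2f) with w = 13.2 mm and f = 32.35 mm.
w/2f = 0.20402; arctan(0.20402) ≈ 0.2013 rad, so α ≈ 0.4025 rad.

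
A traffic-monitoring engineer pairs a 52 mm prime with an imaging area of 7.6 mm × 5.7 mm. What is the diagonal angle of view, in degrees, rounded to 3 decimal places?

10.439°

Sensor diagonal = √(7.6² + 5.7²) = √90.2500 ≈ 9.5000 mm.
Angle of view α = 2·arctan(d/2f) with d = 9.5000 mm and f = 52 mm.
d/2f = 0.09135; arctan(0.09135) ≈ 5.2193°, so α ≈ 10.4385°.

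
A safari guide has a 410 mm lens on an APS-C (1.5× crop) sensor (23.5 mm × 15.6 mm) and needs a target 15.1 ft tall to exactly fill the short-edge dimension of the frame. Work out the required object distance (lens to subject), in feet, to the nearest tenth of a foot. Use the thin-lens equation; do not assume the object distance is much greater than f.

W: 15.1 ft × 304.8 mm/ft = 4602.48 mm.
Magnification m = h/W = dᵢ/dₒ; combined with 1/f = 1/dₒ + 1/dᵢ this gives dₒ = f·(1 + W/h).
dₒ = 410 mm × (1 + 4602.48/15.6) = 410 × 296.0308 ≈ 121372.612 mm = 121372.612/304.8 ft = 398.204 ft.

398.2 ft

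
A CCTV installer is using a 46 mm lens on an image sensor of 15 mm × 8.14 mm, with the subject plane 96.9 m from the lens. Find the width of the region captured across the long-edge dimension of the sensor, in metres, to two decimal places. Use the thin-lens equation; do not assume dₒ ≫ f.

dₒ: 96.9 m = 96900 mm.
Similar triangles through the lens centre give W/dₒ = w/dᵢ; with 1/f = 1/dₒ + 1/dᵢ this gives W = w·(dₒ − f)/f.
W = 15 mm × (96900 − 46) / 46 = 15 × 2105.5217 ≈ 31582.826 mm = 31.5828 m.

31.58 m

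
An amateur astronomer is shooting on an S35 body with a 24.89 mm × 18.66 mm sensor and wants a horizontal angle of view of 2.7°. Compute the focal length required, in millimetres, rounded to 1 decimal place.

From α = 2·arctan(w/2f) we get f = w / (2·tan(α/2)).
With w = 24.89 mm and α/2 = 1.35°, tan(α/2) ≈ 0.02357, so f ≈ 24.89 / 0.04713 ≈ 528.0845 mm.

528.1 mm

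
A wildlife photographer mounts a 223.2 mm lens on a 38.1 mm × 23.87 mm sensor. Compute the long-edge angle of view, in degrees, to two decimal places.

9.76°

Angle of view α = 2·arctan(w/2f) with w = 38.1 mm and f = 223.2 mm.
w/2f = 0.08535; arctan(0.08535) ≈ 4.8783°, so α ≈ 9.7567°.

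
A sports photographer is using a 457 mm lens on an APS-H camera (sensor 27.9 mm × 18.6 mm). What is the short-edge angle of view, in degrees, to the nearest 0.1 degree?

2.3°

Angle of view α = 2·arctan(h/2f) with h = 18.6 mm and f = 457 mm.
h/2f = 0.02035; arctan(0.02035) ≈ 1.1658°, so α ≈ 2.3316°.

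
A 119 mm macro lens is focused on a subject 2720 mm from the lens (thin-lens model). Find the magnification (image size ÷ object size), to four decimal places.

Thin lens: 1/f = 1/dₒ + 1/dᵢ → 1/dᵢ = 1/119 − 1/2720 = 0.0080357 mm⁻¹, so dᵢ ≈ 124.4444 mm.
Magnification m = dᵢ/dₒ = 124.4444/2720 ≈ 0.04575.

0.0458×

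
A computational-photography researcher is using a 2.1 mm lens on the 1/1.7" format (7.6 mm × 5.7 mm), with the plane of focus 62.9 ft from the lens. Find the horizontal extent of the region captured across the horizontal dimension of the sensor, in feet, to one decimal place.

227.6 ft

dₒ: 62.9 ft × 304.8 mm/ft = 19171.92 mm.
Similar triangles through the lens centre give W/dₒ = w/dᵢ; with 1/f = 1/dₒ + 1/dᵢ this gives W = w·(dₒ − f)/f.
W = 7.6 mm × (19171.9 − 2.1) / 2.1 = 7.6 × 9128.4854 ≈ 69376.489 mm = 69376.489/304.8 ft = 227.613 ft.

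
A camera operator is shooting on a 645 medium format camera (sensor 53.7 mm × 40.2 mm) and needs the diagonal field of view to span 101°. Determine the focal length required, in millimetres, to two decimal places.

27.65 mm

Sensor diagonal = √(53.7² + 40.2²) = √4499.7300 ≈ 67.0800 mm.
From α = 2·arctan(d/2f) we get f = d / (2·tan(α/2)).
With d = 67.0800 mm and α/2 = 50.5°, tan(α/2) ≈ 1.21310, so f ≈ 67.0800 / 2.42619 ≈ 27.6483 mm.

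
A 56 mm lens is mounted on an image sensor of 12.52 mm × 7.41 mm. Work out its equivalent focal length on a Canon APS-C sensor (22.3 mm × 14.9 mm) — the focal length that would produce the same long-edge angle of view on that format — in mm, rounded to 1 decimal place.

99.7 mm

Equal angle of view means equal width/f ratio, so f₂ = f₁ · (width₂/width₁) = 56 × 22.3/12.52.
f₂ = 56 × 1.78115 ≈ 99.744 mm.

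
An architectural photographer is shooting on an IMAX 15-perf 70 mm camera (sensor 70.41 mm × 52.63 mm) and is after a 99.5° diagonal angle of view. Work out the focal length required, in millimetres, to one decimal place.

37.2 mm

Sensor diagonal = √(70.41² + 52.63²) = √7727.4850 ≈ 87.9061 mm.
From α = 2·arctan(d/2f) we get f = d / (2·tan(α/2)).
With d = 87.9061 mm and α/2 = 49.75°, tan(α/2) ≈ 1.18125, so f ≈ 87.9061 / 2.36250 ≈ 37.2090 mm.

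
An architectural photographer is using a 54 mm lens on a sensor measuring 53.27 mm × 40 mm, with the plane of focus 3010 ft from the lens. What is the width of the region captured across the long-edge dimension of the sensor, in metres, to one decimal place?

905.0 m

dₒ: 3010 ft × 304.8 mm/ft = 917447.97 mm.
Similar triangles through the lens centre give W/dₒ = w/dᵢ; with 1/f = 1/dₒ + 1/dᵢ this gives W = w·(dₒ − f)/f.
W = 53.27 mm × (917448 − 54) / 54 = 53.27 × 16988.7772 ≈ 904992.163 mm = 904.992 m.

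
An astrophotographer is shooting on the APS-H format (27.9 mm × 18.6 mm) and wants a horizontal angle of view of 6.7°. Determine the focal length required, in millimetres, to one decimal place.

From α = 2·arctan(w/2f) we get f = w / (2·tan(α/2)).
With w = 27.9 mm and α/2 = 3.35°, tan(α/2) ≈ 0.05854, so f ≈ 27.9 / 0.11707 ≈ 238.3179 mm.

238.3 mm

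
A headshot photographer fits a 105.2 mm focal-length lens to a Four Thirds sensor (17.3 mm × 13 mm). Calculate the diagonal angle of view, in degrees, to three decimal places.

Sensor diagonal = √(17.3² + 13²) = √468.2900 ≈ 21.6400 mm.
Angle of view α = 2·arctan(d/2f) with d = 21.6400 mm and f = 105.2 mm.
d/2f = 0.10285; arctan(0.10285) ≈ 5.8723°, so α ≈ 11.7446°.

11.745°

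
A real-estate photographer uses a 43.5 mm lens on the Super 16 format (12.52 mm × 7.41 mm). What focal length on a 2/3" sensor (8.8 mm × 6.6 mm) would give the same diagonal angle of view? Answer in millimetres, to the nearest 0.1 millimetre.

32.9 mm

Sensor diagonal = √(12.52² + 7.41²) = √211.6585 ≈ 14.5485 mm.
Sensor diagonal = √(8.8² + 6.6²) = √121.0000 ≈ 11.0000 mm.
Equal angle of view means equal diagonal/f ratio, so f₂ = f₁ · (diagonal₂/diagonal₁) = 43.5 × 11.0000/14.5485.
f₂ = 43.5 × 0.75609 ≈ 32.890 mm.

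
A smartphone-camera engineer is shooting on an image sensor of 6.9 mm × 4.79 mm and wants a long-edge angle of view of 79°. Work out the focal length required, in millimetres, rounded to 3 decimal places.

4.185 mm

From α = 2·arctan(w/2f) we get f = w / (2·tan(α/2)).
With w = 6.9 mm and α/2 = 39.5°, tan(α/2) ≈ 0.82434, so f ≈ 6.9 / 1.64867 ≈ 4.1852 mm.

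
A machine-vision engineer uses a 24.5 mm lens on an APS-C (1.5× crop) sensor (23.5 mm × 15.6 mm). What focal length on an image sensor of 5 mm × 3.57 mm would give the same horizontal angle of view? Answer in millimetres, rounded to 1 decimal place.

Equal angle of view means equal width/f ratio, so f₂ = f₁ · (width₂/width₁) = 24.5 × 5/23.5.
f₂ = 24.5 × 0.21277 ≈ 5.213 mm.

5.2 mm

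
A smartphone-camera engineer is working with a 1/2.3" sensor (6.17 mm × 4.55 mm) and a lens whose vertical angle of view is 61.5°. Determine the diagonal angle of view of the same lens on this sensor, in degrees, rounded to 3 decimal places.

From the vertical AOV: f = 4.55 / (2·tan(30.75°)) = 4.55 / 1.18987 ≈ 3.8239 mm.
Sensor diagonal = √(6.17² + 4.55²) = √58.7714 ≈ 7.6663 mm.
Diagonal AOV = 2·arctan(7.6663 / (2 × 3.8239)) = 2·arctan(1.00240) ≈ 90.1376°.

90.138°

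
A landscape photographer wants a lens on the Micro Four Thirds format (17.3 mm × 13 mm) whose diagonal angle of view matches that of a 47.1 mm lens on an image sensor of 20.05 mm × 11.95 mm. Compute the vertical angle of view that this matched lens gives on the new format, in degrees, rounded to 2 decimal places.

16.93°

Sensor diagonal = √(20.05² + 11.95²) = √544.8050 ≈ 23.3411 mm.
Sensor diagonal = √(17.3² + 13²) = √468.2900 ≈ 21.6400 mm.
Equal diagonal AOV ⇒ f₂ = f₁ · 21.6400/23.3411 = 47.1 × 0.92712 ≈ 43.6674 mm.
Vertical AOV on the new format = 2·arctan(13 / (2 × 43.6674)) = 2·arctan(0.14885) ≈ 16.9329°.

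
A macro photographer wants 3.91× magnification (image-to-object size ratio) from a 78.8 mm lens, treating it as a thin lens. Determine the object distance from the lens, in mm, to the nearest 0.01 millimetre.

98.95 mm

With m = dᵢ/dₒ and 1/f = 1/dₒ + 1/dᵢ, substituting dᵢ = m·dₒ gives 1/f = (1 + 1/m)/dₒ, hence dₒ = f·(1 + 1/m).
dₒ = 78.8 × (1 + 1/3.91) = 78.8 × 1.25575 ≈ 98.953 mm.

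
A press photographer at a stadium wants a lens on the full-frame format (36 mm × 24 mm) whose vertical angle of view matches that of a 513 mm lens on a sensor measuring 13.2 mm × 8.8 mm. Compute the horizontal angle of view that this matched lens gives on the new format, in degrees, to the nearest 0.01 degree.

Equal vertical AOV ⇒ f₂ = f₁ · 24/8.8 = 513 × 2.72727 ≈ 1399.0909 mm.
Horizontal AOV on the new format = 2·arctan(36 / (2 × 1399.0909)) = 2·arctan(0.01287) ≈ 1.4742°.

1.47°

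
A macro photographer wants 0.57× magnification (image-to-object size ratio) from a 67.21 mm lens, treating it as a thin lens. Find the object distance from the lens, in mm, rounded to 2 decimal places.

185.12 mm

With m = dᵢ/dₒ and 1/f = 1/dₒ + 1/dᵢ, substituting dᵢ = m·dₒ gives 1/f = (1 + 1/m)/dₒ, hence dₒ = f·(1 + 1/m).
dₒ = 67.21 × (1 + 1/0.57) = 67.21 × 2.75439 ≈ 185.122 mm.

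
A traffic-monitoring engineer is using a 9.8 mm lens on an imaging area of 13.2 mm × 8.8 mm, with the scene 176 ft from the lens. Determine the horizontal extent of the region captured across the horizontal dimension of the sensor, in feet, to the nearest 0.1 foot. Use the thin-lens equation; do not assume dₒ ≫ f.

237.0 ft

dₒ: 176 ft × 304.8 mm/ft = 53644.80 mm.
Similar triangles through the lens centre give W/dₒ = w/dᵢ; with 1/f = 1/dₒ + 1/dᵢ this gives W = w·(dₒ − f)/f.
W = 13.2 mm × (53644.8 − 9.8) / 9.8 = 13.2 × 5472.9590 ≈ 72243.059 mm = 72243.059/304.8 ft = 237.018 ft.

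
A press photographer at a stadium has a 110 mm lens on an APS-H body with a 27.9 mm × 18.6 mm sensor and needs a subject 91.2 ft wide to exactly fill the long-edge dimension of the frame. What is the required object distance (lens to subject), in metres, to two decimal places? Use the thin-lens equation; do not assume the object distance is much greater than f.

W: 91.2 ft × 304.8 mm/ft = 27797.76 mm.
Magnification m = w/W = dᵢ/dₒ; combined with 1/f = 1/dₒ + 1/dᵢ this gives dₒ = f·(1 + W/w).
dₒ = 110 mm × (1 + 27797.8/27.9) = 110 × 997.3355 ≈ 109706.900 mm = 109.707 m.

109.71 m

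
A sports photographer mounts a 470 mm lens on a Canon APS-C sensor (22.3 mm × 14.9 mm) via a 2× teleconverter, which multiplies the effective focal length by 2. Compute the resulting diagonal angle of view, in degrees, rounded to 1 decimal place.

Effective focal length f = 470 × 2 = 940 mm.
Sensor diagonal = √(22.3² + 14.9²) = √719.3000 ≈ 26.8198 mm.
α = 2·arctan(26.820 / (2 × 940)) = 2·arctan(0.01427) ≈ 1.6346°.

1.6°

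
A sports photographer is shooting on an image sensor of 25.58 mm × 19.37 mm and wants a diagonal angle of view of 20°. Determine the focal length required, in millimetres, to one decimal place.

91.0 mm

Sensor diagonal = √(25.58² + 19.37²) = √1029.5333 ≈ 32.0863 mm.
From α = 2·arctan(d/2f) we get f = d / (2·tan(α/2)).
With d = 32.0863 mm and α/2 = 10°, tan(α/2) ≈ 0.17633, so f ≈ 32.0863 / 0.35265 ≈ 90.9853 mm.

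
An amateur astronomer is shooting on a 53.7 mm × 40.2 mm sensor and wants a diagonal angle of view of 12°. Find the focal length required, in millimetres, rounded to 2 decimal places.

Sensor diagonal = √(53.7² + 40.2²) = √4499.7300 ≈ 67.0800 mm.
From α = 2·arctan(d/2f) we get f = d / (2·tan(α/2)).
With d = 67.0800 mm and α/2 = 6°, tan(α/2) ≈ 0.10510, so f ≈ 67.0800 / 0.21021 ≈ 319.1119 mm.

319.11 mm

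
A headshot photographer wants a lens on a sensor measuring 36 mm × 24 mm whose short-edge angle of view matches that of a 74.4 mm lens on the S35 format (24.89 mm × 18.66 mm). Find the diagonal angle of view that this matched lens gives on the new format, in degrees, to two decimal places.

25.48°

Equal short-edge AOV ⇒ f₂ = f₁ · 24/18.66 = 74.4 × 1.28617 ≈ 95.6913 mm.
Sensor diagonal = √(36² + 24²) = √1872.0000 ≈ 43.2666 mm.
Diagonal AOV on the new format = 2·arctan(43.2666 / (2 × 95.6913)) = 2·arctan(0.22607) ≈ 25.4779°.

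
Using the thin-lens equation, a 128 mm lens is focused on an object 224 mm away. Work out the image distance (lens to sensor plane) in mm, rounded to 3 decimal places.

1/dᵢ = 1/f − 1/dₒ = 1/128 − 1/224 = 0.0033482 mm⁻¹.
dᵢ = 1/0.0033482 ≈ 298.6667 mm.

298.667 mm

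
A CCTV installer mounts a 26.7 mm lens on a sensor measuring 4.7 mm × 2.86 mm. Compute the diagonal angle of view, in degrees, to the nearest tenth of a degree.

Sensor diagonal = √(4.7² + 2.86²) = √30.2696 ≈ 5.5018 mm.
Angle of view α = 2·arctan(d/2f) with d = 5.5018 mm and f = 26.7 mm.
d/2f = 0.10303; arctan(0.10303) ≈ 5.8824°, so α ≈ 11.7648°.

11.8°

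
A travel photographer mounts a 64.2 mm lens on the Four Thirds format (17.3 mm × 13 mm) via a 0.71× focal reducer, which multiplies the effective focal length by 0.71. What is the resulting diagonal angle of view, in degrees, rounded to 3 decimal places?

Effective focal length f = 64.2 × 0.71 = 45.582 mm.
Sensor diagonal = √(17.3² + 13²) = √468.2900 ≈ 21.6400 mm.
α = 2·arctan(21.640 / (2 × 45.582)) = 2·arctan(0.23737) ≈ 26.7068°.

26.707°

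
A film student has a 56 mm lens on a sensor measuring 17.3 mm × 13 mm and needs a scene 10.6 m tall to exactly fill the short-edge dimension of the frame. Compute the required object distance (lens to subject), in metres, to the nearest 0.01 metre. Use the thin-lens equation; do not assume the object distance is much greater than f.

W: 10.6 m = 10600 mm.
Magnification m = h/W = dᵢ/dₒ; combined with 1/f = 1/dₒ + 1/dᵢ this gives dₒ = f·(1 + W/h).
dₒ = 56 mm × (1 + 10600/13) = 56 × 816.3846 ≈ 45717.538 mm = 45.7175 m.

45.72 m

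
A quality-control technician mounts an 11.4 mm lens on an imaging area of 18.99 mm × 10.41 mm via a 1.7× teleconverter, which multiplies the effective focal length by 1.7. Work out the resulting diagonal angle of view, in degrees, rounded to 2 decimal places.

58.39°

Effective focal length f = 11.4 × 1.7 = 19.38 mm.
Sensor diagonal = √(18.99² + 10.41²) = √468.9882 ≈ 21.6561 mm.
α = 2·arctan(21.656 / (2 × 19.38)) = 2·arctan(0.55872) ≈ 58.3863°.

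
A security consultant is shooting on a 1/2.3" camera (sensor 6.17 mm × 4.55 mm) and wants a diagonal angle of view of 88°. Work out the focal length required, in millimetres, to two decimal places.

3.97 mm

Sensor diagonal = √(6.17² + 4.55²) = √58.7714 ≈ 7.6663 mm.
From α = 2·arctan(d/2f) we get f = d / (2·tan(α/2)).
With d = 7.6663 mm and α/2 = 44°, tan(α/2) ≈ 0.96569, so f ≈ 7.6663 / 1.93138 ≈ 3.9693 mm.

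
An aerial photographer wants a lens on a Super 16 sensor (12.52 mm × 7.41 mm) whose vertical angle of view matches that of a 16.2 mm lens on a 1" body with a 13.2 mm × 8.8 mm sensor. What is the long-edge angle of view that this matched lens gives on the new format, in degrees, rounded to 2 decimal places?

49.30°

Equal vertical AOV ⇒ f₂ = f₁ · 7.41/8.8 = 16.2 × 0.84205 ≈ 13.6411 mm.
Long-edge AOV on the new format = 2·arctan(12.52 / (2 × 13.6411)) = 2·arctan(0.45891) ≈ 49.3014°.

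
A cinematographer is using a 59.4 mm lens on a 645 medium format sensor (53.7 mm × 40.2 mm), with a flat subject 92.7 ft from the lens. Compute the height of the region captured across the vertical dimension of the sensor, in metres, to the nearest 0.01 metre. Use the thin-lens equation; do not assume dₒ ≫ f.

dₒ: 92.7 ft × 304.8 mm/ft = 28254.96 mm.
Similar triangles through the lens centre give W/dₒ = h/dᵢ; with 1/f = 1/dₒ + 1/dᵢ this gives W = h·(dₒ − f)/f.
W = 40.2 mm × (28255 − 59.4) / 59.4 = 40.2 × 474.6727 ≈ 19081.843 mm = 19.0818 m.

19.08 m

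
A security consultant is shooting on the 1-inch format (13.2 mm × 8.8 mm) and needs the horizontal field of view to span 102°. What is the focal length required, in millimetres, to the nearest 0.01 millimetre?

5.34 mm

From α = 2·arctan(w/2f) we get f = w / (2·tan(α/2)).
With w = 13.2 mm and α/2 = 51°, tan(α/2) ≈ 1.23490, so f ≈ 13.2 / 2.46979 ≈ 5.3446 mm.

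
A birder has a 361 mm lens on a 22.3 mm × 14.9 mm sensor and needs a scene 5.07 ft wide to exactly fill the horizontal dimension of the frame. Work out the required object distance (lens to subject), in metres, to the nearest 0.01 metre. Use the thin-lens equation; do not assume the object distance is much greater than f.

25.38 m

W: 5.07 ft × 304.8 mm/ft = 1545.34 mm.
Magnification m = w/W = dᵢ/dₒ; combined with 1/f = 1/dₒ + 1/dᵢ this gives dₒ = f·(1 + W/w).
dₒ = 361 mm × (1 + 1545.34/22.3) = 361 × 70.2976 ≈ 25377.425 mm = 25.3774 m.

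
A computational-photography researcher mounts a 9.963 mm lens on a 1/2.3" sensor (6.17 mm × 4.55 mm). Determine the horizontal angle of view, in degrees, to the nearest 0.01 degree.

Angle of view α = 2·arctan(w/2f) with w = 6.17 mm and f = 9.963 mm.
w/2f = 0.30965; arctan(0.30965) ≈ 17.2049°, so α ≈ 34.4098°.

34.41°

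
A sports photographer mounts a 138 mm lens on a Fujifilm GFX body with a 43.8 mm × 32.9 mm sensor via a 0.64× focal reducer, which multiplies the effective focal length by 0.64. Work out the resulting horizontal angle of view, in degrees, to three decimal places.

27.853°

Effective focal length f = 138 × 0.64 = 88.32 mm.
α = 2·arctan(43.8 / (2 × 88.32)) = 2·arctan(0.24796) ≈ 27.8526°.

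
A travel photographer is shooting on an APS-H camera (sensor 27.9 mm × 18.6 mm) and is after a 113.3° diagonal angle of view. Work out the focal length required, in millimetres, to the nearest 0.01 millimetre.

11.03 mm

Sensor diagonal = √(27.9² + 18.6²) = √1124.3700 ≈ 33.5316 mm.
From α = 2·arctan(d/2f) we get f = d / (2·tan(α/2)).
With d = 33.5316 mm and α/2 = 56.65°, tan(α/2) ≈ 1.51946, so f ≈ 33.5316 / 3.03893 ≈ 11.0340 mm.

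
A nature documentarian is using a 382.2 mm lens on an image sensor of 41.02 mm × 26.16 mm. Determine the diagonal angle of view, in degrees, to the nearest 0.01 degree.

7.28°

Sensor diagonal = √(41.02² + 26.16²) = √2366.9860 ≈ 48.6517 mm.
Angle of view α = 2·arctan(d/2f) with d = 48.6517 mm and f = 382.2 mm.
d/2f = 0.06365; arctan(0.06365) ≈ 3.6418°, so α ≈ 7.2836°.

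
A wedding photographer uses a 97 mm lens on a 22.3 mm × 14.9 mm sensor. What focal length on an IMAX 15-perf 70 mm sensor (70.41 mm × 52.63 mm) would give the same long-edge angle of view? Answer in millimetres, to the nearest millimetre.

Equal angle of view means equal width/f ratio, so f₂ = f₁ · (width₂/width₁) = 97 × 70.41/22.3.
f₂ = 97 × 3.15740 ≈ 306.268 mm.

306 mm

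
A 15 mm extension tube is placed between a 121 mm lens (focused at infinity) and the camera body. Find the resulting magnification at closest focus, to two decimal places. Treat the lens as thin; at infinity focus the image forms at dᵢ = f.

0.12×

The tube moves the image plane from f to f + e, so dᵢ = 121 + 15 = 136 mm. Focus is achieved when 1/f = 1/dₒ + 1/dᵢ, giving dₒ = 1/(1/f − 1/(f+e)).
Magnification m = dᵢ/dₒ = (f+e)·(1/f − 1/(f+e)) = e/f = 15/121 ≈ 0.1240.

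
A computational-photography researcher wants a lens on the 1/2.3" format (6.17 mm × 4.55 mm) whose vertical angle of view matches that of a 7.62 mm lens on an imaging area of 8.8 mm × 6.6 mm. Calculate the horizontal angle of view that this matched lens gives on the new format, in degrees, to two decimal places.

60.85°

Equal vertical AOV ⇒ f₂ = f₁ · 4.55/6.6 = 7.62 × 0.68939 ≈ 5.2532 mm.
Horizontal AOV on the new format = 2·arctan(6.17 / (2 × 5.2532)) = 2·arctan(0.58726) ≈ 60.8483°.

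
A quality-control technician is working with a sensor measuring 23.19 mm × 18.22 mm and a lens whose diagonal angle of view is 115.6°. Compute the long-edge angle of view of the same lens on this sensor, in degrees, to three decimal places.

Sensor diagonal = √(23.19² + 18.22²) = √869.7445 ≈ 29.4914 mm.
From the diagonal AOV: f = 29.4914 / (2·tan(57.8°)) = 29.4914 / 3.17595 ≈ 9.2859 mm.
Long-edge AOV = 2·arctan(23.19 / (2 × 9.2859)) = 2·arctan(1.24867) ≈ 102.6209°.

102.621°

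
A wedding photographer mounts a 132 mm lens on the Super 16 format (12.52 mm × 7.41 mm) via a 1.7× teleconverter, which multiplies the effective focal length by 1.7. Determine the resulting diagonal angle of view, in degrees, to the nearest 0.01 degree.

3.71°

Effective focal length f = 132 × 1.7 = 224.4 mm.
Sensor diagonal = √(12.52² + 7.41²) = √211.6585 ≈ 14.5485 mm.
α = 2·arctan(14.548 / (2 × 224.4)) = 2·arctan(0.03242) ≈ 3.7133°.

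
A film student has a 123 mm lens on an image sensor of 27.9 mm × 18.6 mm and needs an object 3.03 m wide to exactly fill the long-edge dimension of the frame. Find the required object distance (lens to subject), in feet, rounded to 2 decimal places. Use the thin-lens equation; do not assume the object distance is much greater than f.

W: 3.03 m = 3030 mm.
Magnification m = w/W = dᵢ/dₒ; combined with 1/f = 1/dₒ + 1/dᵢ this gives dₒ = f·(1 + W/w).
dₒ = 123 mm × (1 + 3030/27.9) = 123 × 109.6022 ≈ 13481.065 mm = 13481.065/304.8 ft = 44.2292 ft.

44.23 ft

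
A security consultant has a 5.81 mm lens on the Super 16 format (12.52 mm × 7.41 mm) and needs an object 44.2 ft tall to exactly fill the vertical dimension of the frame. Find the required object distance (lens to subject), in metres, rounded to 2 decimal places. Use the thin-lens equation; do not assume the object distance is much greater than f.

W: 44.2 ft × 304.8 mm/ft = 13472.16 mm.
Magnification m = h/W = dᵢ/dₒ; combined with 1/f = 1/dₒ + 1/dᵢ this gives dₒ = f·(1 + W/h).
dₒ = 5.81 mm × (1 + 13472.2/7.41) = 5.81 × 1819.1052 ≈ 10569.001 mm = 10.569 m.

10.57 m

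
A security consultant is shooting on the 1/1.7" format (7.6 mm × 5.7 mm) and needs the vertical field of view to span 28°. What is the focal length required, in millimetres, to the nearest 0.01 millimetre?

From α = 2·arctan(h/2f) we get f = h / (2·tan(α/2)).
With h = 5.7 mm and α/2 = 14°, tan(α/2) ≈ 0.24933, so f ≈ 5.7 / 0.49866 ≈ 11.4307 mm.

11.43 mm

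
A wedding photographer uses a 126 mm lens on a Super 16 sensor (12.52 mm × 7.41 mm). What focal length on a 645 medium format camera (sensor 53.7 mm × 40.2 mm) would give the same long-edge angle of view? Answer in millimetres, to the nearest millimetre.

540 mm

Equal angle of view means equal width/f ratio, so f₂ = f₁ · (width₂/width₁) = 126 × 53.7/12.52.
f₂ = 126 × 4.28914 ≈ 540.431 mm.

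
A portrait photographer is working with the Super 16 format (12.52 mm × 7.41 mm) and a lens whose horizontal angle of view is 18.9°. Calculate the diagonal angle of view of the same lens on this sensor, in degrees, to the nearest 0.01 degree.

From the horizontal AOV: f = 12.52 / (2·tan(9.45°)) = 12.52 / 0.33289 ≈ 37.6099 mm.
Sensor diagonal = √(12.52² + 7.41²) = √211.6585 ≈ 14.5485 mm.
Diagonal AOV = 2·arctan(14.5485 / (2 × 37.6099)) = 2·arctan(0.19341) ≈ 21.8932°.

21.89°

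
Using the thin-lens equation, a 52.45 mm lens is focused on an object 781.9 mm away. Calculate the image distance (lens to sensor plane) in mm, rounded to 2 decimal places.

1/dᵢ = 1/f − 1/dₒ = 1/52.45 − 1/781.9 = 0.0177868 mm⁻¹.
dᵢ = 1/0.0177868 ≈ 56.2213 mm.

56.22 mm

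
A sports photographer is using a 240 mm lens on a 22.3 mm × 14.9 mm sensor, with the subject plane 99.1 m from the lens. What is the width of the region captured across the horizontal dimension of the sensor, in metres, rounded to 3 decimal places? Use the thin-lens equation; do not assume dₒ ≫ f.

9.186 m

dₒ: 99.1 m = 99100 mm.
Similar triangles through the lens centre give W/dₒ = w/dᵢ; with 1/f = 1/dₒ + 1/dᵢ this gives W = w·(dₒ − f)/f.
W = 22.3 mm × (99100 − 240) / 240 = 22.3 × 411.9167 ≈ 9185.742 mm = 9.18574 m.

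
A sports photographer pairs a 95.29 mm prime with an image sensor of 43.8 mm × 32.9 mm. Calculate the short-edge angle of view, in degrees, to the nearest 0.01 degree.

19.59°

Angle of view α = 2·arctan(h/2f) with h = 32.9 mm and f = 95.29 mm.
h/2f = 0.17263; arctan(0.17263) ≈ 9.7945°, so α ≈ 19.5890°.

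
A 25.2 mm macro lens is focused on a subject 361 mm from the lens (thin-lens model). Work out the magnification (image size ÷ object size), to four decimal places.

Thin lens: 1/f = 1/dₒ + 1/dᵢ → 1/dᵢ = 1/25.2 − 1/361 = 0.0369125 mm⁻¹, so dᵢ ≈ 27.0911 mm.
Magnification m = dᵢ/dₒ = 27.0911/361 ≈ 0.07504.

0.0750×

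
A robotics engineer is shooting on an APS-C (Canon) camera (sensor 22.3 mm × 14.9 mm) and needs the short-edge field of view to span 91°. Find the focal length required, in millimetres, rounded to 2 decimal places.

From α = 2·arctan(h/2f) we get f = h / (2·tan(α/2)).
With h = 14.9 mm and α/2 = 45.5°, tan(α/2) ≈ 1.01761, so f ≈ 14.9 / 2.03521 ≈ 7.3211 mm.

7.32 mm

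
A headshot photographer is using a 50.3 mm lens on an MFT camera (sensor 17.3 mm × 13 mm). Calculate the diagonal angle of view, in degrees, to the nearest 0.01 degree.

Sensor diagonal = √(17.3² + 13²) = √468.2900 ≈ 21.6400 mm.
Angle of view α = 2·arctan(d/2f) with d = 21.6400 mm and f = 50.3 mm.
d/2f = 0.21511; arctan(0.21511) ≈ 12.1399°, so α ≈ 24.2797°.

24.28°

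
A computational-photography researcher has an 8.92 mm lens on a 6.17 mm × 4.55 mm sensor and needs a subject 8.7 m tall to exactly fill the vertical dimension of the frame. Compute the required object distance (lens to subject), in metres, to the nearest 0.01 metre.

W: 8.7 m = 8700 mm.
Magnification m = h/W = dᵢ/dₒ; combined with 1/f = 1/dₒ + 1/dᵢ this gives dₒ = f·(1 + W/h).
dₒ = 8.92 mm × (1 + 8700/4.55) = 8.92 × 1913.0879 ≈ 17064.744 mm = 17.0647 m.

17.06 m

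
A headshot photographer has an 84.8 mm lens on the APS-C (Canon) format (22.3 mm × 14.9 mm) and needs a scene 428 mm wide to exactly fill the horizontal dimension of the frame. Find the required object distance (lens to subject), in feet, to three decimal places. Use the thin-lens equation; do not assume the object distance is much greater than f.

5.618 ft

Magnification m = w/W = dᵢ/dₒ; combined with 1/f = 1/dₒ + 1/dᵢ this gives dₒ = f·(1 + W/w).
dₒ = 84.8 mm × (1 + 428/22.3) = 84.8 × 20.1928 ≈ 1712.352 mm = 1712.352/304.8 ft = 5.61795 ft.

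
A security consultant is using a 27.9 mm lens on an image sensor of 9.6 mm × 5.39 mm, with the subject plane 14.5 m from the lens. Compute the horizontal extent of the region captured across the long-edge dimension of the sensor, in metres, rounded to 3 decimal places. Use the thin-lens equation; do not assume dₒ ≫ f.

4.980 m

dₒ: 14.5 m = 14500 mm.
Similar triangles through the lens centre give W/dₒ = w/dᵢ; with 1/f = 1/dₒ + 1/dᵢ this gives W = w·(dₒ − f)/f.
W = 9.6 mm × (14500 − 27.9) / 27.9 = 9.6 × 518.7133 ≈ 4979.647 mm = 4.97965 m.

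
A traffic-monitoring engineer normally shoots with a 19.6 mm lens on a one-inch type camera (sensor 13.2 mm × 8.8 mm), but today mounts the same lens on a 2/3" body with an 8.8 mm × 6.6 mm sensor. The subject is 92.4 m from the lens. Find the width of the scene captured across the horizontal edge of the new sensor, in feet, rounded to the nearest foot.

The focal length stays 19.6 mm; the relevant sensor dimension is now w = 8.8 mm. Object distance dₒ = 92.4 m = 92400 mm.
Thin-lens field width W = w·(dₒ − f)/f = 8.8 × (92400 − 19.6)/19.6 ≈ 41476.914 mm = 41476.914/304.8 ft = 136.079 ft.

136 ft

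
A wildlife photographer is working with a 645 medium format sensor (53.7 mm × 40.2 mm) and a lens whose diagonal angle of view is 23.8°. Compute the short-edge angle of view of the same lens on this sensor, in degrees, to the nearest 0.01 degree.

14.40°

Sensor diagonal = √(53.7² + 40.2²) = √4499.7300 ≈ 67.0800 mm.
From the diagonal AOV: f = 67.0800 / (2·tan(11.9°)) = 67.0800 / 0.42147 ≈ 159.1588 mm.
Short-edge AOV = 2·arctan(40.2 / (2 × 159.1588)) = 2·arctan(0.12629) ≈ 14.3954°.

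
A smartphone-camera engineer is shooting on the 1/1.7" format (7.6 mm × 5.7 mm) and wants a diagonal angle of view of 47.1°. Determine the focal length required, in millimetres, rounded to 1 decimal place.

Sensor diagonal = √(7.6² + 5.7²) = √90.2500 ≈ 9.5000 mm.
From α = 2·arctan(d/2f) we get f = d / (2·tan(α/2)).
With d = 9.5000 mm and α/2 = 23.55°, tan(α/2) ≈ 0.43585, so f ≈ 9.5000 / 0.87170 ≈ 10.8982 mm.

10.9 mm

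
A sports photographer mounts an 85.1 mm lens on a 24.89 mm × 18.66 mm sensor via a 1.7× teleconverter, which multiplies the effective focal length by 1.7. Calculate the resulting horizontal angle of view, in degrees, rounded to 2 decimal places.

Effective focal length f = 85.1 × 1.7 = 144.67 mm.
α = 2·arctan(24.89 / (2 × 144.67)) = 2·arctan(0.08602) ≈ 9.8333°.

9.83°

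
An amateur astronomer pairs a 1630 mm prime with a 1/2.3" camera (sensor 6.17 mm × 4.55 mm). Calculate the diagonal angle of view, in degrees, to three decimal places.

Sensor diagonal = √(6.17² + 4.55²) = √58.7714 ≈ 7.6663 mm.
Angle of view α = 2·arctan(d/2f) with d = 7.6663 mm and f = 1630 mm.
d/2f = 0.00235; arctan(0.00235) ≈ 0.1347°, so α ≈ 0.2695°.

0.269°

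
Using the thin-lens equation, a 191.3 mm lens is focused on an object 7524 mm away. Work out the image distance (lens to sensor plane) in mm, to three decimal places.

1/dᵢ = 1/f − 1/dₒ = 1/191.3 − 1/7524 = 0.0050945 mm⁻¹.
dᵢ = 1/0.0050945 ≈ 196.2908 mm.

196.291 mm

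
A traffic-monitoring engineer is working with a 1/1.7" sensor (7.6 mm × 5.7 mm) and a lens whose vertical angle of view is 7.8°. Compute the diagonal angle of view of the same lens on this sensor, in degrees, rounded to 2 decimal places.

From the vertical AOV: f = 5.7 / (2·tan(3.9°)) = 5.7 / 0.13635 ≈ 41.8053 mm.
Sensor diagonal = √(7.6² + 5.7²) = √90.2500 ≈ 9.5000 mm.
Diagonal AOV = 2·arctan(9.5000 / (2 × 41.8053)) = 2·arctan(0.11362) ≈ 12.9645°.

12.96°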